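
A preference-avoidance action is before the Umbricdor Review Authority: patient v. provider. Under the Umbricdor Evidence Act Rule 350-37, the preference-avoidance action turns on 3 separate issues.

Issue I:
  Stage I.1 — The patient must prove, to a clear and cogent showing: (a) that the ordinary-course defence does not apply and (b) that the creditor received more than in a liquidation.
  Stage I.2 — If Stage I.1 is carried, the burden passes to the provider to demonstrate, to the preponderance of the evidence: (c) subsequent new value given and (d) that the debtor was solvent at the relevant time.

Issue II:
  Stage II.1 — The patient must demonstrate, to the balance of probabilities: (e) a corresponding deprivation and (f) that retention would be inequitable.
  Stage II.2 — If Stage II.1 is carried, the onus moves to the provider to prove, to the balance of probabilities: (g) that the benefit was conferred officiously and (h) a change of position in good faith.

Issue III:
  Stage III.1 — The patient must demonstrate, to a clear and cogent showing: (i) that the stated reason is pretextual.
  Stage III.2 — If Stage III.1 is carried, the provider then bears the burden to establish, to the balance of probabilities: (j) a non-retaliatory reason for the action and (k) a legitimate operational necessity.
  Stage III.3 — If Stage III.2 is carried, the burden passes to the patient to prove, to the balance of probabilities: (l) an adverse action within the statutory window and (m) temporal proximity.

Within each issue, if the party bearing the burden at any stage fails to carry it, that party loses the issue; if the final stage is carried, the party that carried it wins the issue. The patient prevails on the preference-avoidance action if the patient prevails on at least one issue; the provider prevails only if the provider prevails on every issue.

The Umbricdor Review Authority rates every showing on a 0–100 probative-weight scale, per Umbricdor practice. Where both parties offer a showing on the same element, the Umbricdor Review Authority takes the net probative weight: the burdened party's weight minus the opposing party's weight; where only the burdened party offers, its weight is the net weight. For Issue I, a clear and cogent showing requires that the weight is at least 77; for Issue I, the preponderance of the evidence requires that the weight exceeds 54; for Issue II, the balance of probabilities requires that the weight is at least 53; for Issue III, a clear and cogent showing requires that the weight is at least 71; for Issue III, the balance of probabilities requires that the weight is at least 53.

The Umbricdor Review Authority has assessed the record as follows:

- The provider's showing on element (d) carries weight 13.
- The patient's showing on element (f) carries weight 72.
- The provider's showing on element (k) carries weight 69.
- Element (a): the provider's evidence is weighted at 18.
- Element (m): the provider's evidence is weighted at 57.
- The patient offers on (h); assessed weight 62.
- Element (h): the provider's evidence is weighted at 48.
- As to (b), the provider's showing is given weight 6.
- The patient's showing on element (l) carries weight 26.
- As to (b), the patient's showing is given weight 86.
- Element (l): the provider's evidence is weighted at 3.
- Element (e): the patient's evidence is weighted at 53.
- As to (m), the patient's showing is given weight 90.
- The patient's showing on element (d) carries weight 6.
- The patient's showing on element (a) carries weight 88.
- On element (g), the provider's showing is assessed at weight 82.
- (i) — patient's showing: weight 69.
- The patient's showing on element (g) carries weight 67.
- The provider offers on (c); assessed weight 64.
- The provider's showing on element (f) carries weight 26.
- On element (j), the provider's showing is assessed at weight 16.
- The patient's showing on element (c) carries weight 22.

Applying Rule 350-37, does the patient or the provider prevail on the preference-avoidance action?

— Issue I —
Stage I.1 (patient, a clear and cogent showing, weight is at least 77): (a) net 88−18=70 < 77 — fails; (b) net 86−6=80 ≥ 77 — meets.
  The patient does not carry Stage I.1.
The provider prevails on this issue.
— Issue II —
Stage II.1 — burden on patient; standard: the balance of probabilities (weight is at least 53).
    (e): 53 ≥ 53 [met]
    (f): 72 − 26 = 46 < 53 [not met]
  The patient does not carry Stage II.1.
The provider prevails on this issue.
— Issue III —
Stage III.1 (patient, a clear and cogent showing, weight is at least 71): (i) 69 < 71 — fails.
  Not every element is met, so the patient fails to carry Stage III.1.
The provider prevails on this issue.
Per-issue: Issue I → provider; Issue II → provider; Issue III → provider. The patient must prevail on at least one issue; overall, the provider prevails.

provider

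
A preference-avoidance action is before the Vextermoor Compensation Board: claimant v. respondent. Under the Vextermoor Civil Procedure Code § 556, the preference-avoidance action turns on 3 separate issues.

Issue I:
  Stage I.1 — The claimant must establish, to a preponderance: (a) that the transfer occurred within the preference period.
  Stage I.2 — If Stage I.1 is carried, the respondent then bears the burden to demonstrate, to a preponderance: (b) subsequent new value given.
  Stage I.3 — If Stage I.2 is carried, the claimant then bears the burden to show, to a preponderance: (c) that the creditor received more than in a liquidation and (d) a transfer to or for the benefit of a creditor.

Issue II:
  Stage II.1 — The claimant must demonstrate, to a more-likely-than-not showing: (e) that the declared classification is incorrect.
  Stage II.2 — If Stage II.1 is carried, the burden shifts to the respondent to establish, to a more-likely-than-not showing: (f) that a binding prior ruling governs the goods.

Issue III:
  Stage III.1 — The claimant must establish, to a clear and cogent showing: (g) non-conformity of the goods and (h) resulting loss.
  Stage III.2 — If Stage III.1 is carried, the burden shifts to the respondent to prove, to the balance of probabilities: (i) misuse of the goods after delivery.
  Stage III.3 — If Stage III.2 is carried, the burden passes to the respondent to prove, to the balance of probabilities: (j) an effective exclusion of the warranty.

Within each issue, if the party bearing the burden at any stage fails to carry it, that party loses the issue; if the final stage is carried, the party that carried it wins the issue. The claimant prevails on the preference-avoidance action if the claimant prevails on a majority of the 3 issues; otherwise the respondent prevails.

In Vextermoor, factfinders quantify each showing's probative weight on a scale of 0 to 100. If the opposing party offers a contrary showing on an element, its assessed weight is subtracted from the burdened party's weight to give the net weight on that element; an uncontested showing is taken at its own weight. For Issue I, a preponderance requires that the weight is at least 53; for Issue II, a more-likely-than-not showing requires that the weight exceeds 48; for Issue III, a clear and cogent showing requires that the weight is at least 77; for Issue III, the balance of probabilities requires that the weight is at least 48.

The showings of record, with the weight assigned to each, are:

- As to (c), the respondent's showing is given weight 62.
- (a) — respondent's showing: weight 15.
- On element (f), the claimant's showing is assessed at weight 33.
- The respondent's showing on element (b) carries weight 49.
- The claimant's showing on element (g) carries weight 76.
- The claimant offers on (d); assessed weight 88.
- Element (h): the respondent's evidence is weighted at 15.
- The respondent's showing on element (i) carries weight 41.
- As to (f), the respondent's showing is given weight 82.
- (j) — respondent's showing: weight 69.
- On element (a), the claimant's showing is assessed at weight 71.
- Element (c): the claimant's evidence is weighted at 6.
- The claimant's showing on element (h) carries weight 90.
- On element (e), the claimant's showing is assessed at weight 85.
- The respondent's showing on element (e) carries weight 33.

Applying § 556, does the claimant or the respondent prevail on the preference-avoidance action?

respondent

— Issue I —
Stage I.1 — burden on claimant; standard: a preponderance (weight is at least 53).
    (a): 71 − 15 = 56 ≥ 53 [met]
  Stage I.1 is satisfied; the onus moves to the respondent.
Stage I.2 — burden on respondent; standard: a preponderance (weight is at least 53).
    (b): 49 < 53 [not met]
  The respondent does not carry Stage I.2.
The analysis ends at Stage I.2; the claimant prevails on this issue.
— Issue II —
Stage II.1 — burden on claimant; standard: a more-likely-than-not showing (weight exceeds 48).
    (e): 85 − 33 = 52 > 48 [met]
  All elements met. The burden passes to the respondent.
Stage II.2 — burden on respondent; standard: a more-likely-than-not showing (weight exceeds 48).
    (f): 82 − 33 = 49 > 48 [met]
  Stage II.2 carried; the final stage is satisfied.
All stages carried — the respondent prevails on this issue.
— Issue III —
Stage III.1 (claimant, a clear and cogent showing, weight is at least 77): (g) 76 < 77 — fails; (h) net 90−15=75 < 77 — fails.
  Stage III.1 not carried; the claimant fails its burden.
The respondent prevails on this issue.
Per-issue: Issue I → claimant; Issue II → respondent; Issue III → respondent. The claimant must prevail on a majority of issues; overall, the respondent prevails.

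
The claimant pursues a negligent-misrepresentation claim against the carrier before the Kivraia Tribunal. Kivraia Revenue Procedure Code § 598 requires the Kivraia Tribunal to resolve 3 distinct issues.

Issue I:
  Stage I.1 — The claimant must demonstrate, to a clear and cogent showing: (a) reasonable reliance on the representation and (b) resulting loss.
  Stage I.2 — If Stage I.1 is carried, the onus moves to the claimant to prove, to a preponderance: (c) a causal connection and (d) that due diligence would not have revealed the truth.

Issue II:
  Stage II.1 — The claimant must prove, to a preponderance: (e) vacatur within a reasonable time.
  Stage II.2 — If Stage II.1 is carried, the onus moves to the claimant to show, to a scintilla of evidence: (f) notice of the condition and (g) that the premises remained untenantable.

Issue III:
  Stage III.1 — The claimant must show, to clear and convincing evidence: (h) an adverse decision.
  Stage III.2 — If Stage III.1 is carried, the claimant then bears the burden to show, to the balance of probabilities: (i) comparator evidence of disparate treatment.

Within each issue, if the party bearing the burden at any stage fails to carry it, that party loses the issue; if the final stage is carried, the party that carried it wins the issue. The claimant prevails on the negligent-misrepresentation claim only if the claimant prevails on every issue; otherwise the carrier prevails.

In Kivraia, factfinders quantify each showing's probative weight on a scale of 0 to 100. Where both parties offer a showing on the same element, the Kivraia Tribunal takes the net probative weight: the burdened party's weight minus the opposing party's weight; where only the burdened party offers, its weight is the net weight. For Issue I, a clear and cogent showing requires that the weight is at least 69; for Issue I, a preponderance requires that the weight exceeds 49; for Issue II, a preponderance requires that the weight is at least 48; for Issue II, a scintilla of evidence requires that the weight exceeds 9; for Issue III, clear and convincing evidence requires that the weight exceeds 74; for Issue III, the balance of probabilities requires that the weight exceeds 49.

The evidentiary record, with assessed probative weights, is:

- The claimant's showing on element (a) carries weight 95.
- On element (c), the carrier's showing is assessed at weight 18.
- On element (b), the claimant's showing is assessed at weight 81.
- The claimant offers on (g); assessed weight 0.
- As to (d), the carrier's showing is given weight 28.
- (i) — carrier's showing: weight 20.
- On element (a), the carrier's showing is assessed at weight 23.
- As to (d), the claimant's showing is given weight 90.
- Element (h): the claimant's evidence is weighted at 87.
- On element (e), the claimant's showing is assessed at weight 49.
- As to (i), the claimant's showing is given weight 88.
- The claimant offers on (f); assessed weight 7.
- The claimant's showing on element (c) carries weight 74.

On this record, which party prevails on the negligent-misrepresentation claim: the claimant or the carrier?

— Issue I —
Stage I.1 — burden on claimant; standard: a clear and cogent showing (weight is at least 69).
    (a): 95 − 23 = 72 ≥ 69 [met]
    (b): 81 ≥ 69 [met]
  All elements met. The claimant retains the burden for Stage I.2.
Stage I.2 — burden on claimant; standard: a preponderance (weight exceeds 49).
    (c): 74 − 18 = 56 > 49 [met]
    (d): 90 − 28 = 62 > 49 [met]
  Stage I.2 carried; the final stage is satisfied.
With every stage satisfied, the claimant prevails on this issue.
— Issue II —
At Stage II.1 the claimant must meet a preponderance (weight is at least 48): on (e) the weight is 49, which does reach 48, so (e) meets the standard.
  Stage II.1 carried; the burden remains with the claimant.
At Stage II.2 the claimant must meet a scintilla of evidence (weight exceeds 9): on (f) the weight is 7, which does not exceed 9, so (f) does not meet the standard; on (g) the weight is 0, ≤ 9, so (g) does not meet the standard.
  The claimant does not carry Stage II.2.
The analysis ends at Stage II.2; the carrier prevails on this issue.
— Issue III —
Stage III.1 — burden on claimant; standard: clear and convincing evidence (weight exceeds 74).
    (h): 87 > 74 [met]
  Stage III.1 carried; the burden remains with the claimant.
Stage III.2 — burden on claimant; standard: the balance of probabilities (weight exceeds 49).
    (i): 88 − 20 = 68 > 49 [met]
  Stage III.2 carried; the final stage is satisfied.
All stages carried — the claimant prevails on this issue.
Per-issue: Issue I → claimant; Issue II → carrier; Issue III → claimant. The claimant must prevail on every issue; overall, the carrier prevails.

carrier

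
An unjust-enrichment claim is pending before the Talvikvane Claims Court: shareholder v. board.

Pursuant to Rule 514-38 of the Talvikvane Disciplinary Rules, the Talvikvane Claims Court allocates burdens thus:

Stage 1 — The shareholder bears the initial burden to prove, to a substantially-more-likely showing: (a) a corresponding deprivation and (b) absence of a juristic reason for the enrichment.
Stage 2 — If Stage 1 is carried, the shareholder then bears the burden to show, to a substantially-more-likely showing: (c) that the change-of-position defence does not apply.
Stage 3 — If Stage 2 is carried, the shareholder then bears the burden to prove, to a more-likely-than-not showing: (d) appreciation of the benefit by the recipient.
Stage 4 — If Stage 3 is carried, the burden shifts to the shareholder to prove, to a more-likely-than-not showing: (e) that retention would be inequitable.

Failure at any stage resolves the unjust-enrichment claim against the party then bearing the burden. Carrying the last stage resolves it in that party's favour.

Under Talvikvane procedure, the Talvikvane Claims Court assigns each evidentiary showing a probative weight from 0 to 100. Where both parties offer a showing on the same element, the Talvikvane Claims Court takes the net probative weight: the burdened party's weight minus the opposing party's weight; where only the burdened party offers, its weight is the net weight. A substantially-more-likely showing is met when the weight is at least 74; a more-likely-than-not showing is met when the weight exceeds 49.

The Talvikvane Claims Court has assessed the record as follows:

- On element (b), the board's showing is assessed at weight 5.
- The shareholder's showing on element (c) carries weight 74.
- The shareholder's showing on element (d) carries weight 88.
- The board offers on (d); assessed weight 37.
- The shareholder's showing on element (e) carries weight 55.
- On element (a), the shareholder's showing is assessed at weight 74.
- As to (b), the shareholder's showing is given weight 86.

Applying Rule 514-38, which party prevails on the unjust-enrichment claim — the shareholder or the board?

At Stage 1 the shareholder must meet a substantially-more-likely showing (weight is at least 74): on (a) the weight is 74, ≥ 74, so (a) meets the standard; on (b) the weight is 86 less the opposing 5 gives net 81, which does reach 74, so (b) meets the standard.
  Stage 1 carried; the burden remains with the shareholder.
At Stage 2 the shareholder must meet a substantially-more-likely showing (weight is at least 74): on (c) the weight is 74, ≥ 74, so (c) meets the standard.
  Stage 2 carried; the burden remains with the shareholder.
At Stage 3 the shareholder must meet a more-likely-than-not showing (weight exceeds 49): on (d) the weight is 88 less the opposing 37 gives net 51, which does exceed 49, so (d) meets the standard.
  Stage 3 is satisfied; the shareholder continues to bear the burden.
At Stage 4 the shareholder must meet a more-likely-than-not showing (weight exceeds 49): on (e) the weight is 55, > 49, so (e) meets the standard.
  All elements met at the final stage.
Every stage carried; the shareholder prevails.

shareholder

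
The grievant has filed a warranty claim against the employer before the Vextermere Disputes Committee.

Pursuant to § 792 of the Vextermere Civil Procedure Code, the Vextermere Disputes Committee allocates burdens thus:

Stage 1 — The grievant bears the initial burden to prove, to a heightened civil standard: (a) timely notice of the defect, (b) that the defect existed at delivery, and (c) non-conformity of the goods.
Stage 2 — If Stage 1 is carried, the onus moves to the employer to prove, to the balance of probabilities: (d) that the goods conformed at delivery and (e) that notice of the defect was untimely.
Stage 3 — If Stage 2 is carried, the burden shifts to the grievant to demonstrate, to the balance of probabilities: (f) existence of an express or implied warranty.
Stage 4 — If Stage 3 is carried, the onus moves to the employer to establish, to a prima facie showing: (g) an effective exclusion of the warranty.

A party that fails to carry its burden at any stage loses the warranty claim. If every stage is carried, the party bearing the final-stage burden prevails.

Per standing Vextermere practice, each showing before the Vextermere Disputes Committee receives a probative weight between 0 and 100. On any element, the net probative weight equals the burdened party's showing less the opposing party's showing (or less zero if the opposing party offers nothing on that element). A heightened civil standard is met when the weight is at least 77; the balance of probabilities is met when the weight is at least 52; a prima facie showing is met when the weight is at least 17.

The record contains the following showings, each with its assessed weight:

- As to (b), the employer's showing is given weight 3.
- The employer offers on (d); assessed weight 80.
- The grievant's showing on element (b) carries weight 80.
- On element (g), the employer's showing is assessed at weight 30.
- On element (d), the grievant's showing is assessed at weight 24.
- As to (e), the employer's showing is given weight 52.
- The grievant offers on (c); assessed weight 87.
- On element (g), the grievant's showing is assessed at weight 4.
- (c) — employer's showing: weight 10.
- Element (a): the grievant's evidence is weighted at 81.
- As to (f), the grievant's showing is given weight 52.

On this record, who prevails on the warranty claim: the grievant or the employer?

employer

At Stage 1 the grievant must meet a heightened civil standard (weight is at least 77): on (a) the weight is 81, which does reach 77, so (a) meets the standard; on (b) the weight is 80 less the opposing 3 gives net 77, which does reach 77, so (b) meets the standard; on (c) the weight is 87 less the opposing 10 gives net 77, ≥ 77, so (c) meets the standard.
  All elements met. The burden passes to the employer.
At Stage 2 the employer must meet the balance of probabilities (weight is at least 52): on (d) the weight is 80 less the opposing 24 gives net 56, which does reach 52, so (d) meets the standard; on (e) the weight is 52, ≥ 52, so (e) meets the standard.
  Stage 2 is satisfied; the onus moves to the grievant.
At Stage 3 the grievant must meet the balance of probabilities (weight is at least 52): on (f) the weight is 52, which does reach 52, so (f) meets the standard.
  Stage 3 is satisfied; the onus moves to the employer.
At Stage 4 the employer must meet a prima facie showing (weight is at least 17): on (g) the weight is 30 less the opposing 4 gives net 26, ≥ 17, so (g) meets the standard.
  The employer carries the last stage.
With every stage satisfied, the employer prevails.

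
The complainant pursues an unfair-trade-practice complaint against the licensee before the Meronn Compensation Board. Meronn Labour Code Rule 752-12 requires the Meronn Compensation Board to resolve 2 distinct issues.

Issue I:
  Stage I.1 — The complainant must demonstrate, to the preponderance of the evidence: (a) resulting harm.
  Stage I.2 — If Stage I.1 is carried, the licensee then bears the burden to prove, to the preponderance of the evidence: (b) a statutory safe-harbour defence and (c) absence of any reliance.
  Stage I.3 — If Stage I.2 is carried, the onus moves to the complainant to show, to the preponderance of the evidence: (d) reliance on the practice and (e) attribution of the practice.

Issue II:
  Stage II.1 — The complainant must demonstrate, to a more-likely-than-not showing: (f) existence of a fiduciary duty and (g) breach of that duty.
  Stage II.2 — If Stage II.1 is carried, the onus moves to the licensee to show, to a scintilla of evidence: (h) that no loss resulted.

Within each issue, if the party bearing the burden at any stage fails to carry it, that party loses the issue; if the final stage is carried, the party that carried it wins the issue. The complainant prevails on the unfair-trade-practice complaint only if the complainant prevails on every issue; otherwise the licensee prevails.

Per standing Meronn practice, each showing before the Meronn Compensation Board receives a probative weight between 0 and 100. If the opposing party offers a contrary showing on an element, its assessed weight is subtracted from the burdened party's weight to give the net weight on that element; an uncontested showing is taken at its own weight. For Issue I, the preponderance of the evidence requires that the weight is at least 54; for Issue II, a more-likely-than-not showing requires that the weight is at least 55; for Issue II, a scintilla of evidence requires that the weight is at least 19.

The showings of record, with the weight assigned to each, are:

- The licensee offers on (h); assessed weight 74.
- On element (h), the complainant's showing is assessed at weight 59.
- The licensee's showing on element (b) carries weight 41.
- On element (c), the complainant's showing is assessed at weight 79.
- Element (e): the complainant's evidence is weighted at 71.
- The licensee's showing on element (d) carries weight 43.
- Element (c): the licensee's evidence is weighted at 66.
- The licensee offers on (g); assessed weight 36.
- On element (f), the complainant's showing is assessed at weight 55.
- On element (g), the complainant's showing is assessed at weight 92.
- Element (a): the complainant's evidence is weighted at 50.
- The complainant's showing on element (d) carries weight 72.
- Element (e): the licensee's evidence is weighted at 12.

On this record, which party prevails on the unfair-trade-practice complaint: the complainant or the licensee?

licensee

— Issue I —
Stage I.1 — burden on complainant; standard: the preponderance of the evidence (weight is at least 54).
    (a): 50 < 54 [not met]
  Stage I.1 not carried; the complainant fails its burden.
The licensee prevails on this issue.
— Issue II —
At Stage II.1 the complainant must meet a more-likely-than-not showing (weight is at least 55): on (f) the weight is 55, ≥ 55, so (f) meets the standard; on (g) the weight is 92 less the opposing 36 gives net 56, ≥ 55, so (g) meets the standard.
  Stage II.1 carried; the burden shifts to the licensee.
At Stage II.2 the licensee must meet a scintilla of evidence (weight is at least 19): on (h) the weight is 74 less the opposing 59 gives net 15, < 19, so (h) does not meet the standard.
  The licensee does not carry Stage II.2.
The analysis ends at Stage II.2; the complainant prevails on this issue.
Per-issue: Issue I → licensee; Issue II → complainant. The complainant must prevail on every issue; overall, the licensee prevails.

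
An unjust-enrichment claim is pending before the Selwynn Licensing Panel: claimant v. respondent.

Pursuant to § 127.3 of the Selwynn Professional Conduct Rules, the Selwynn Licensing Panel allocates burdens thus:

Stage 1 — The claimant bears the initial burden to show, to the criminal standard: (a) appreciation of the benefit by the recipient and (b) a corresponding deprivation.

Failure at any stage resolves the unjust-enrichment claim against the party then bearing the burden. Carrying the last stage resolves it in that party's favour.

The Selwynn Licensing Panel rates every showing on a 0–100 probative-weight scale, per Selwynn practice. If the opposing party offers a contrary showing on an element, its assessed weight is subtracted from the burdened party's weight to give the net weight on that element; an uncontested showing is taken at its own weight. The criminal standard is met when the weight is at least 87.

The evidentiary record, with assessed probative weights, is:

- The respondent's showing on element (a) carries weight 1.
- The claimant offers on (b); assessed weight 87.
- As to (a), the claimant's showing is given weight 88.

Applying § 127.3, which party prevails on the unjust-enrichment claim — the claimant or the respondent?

claimant

At Stage 1 the claimant must meet the criminal standard (weight is at least 87): on (a) the weight is 88 less the opposing 1 gives net 87, ≥ 87, so (a) meets the standard; on (b) the weight is 87, which does reach 87, so (b) meets the standard.
  All elements met at the final stage.
With every stage satisfied, the claimant prevails.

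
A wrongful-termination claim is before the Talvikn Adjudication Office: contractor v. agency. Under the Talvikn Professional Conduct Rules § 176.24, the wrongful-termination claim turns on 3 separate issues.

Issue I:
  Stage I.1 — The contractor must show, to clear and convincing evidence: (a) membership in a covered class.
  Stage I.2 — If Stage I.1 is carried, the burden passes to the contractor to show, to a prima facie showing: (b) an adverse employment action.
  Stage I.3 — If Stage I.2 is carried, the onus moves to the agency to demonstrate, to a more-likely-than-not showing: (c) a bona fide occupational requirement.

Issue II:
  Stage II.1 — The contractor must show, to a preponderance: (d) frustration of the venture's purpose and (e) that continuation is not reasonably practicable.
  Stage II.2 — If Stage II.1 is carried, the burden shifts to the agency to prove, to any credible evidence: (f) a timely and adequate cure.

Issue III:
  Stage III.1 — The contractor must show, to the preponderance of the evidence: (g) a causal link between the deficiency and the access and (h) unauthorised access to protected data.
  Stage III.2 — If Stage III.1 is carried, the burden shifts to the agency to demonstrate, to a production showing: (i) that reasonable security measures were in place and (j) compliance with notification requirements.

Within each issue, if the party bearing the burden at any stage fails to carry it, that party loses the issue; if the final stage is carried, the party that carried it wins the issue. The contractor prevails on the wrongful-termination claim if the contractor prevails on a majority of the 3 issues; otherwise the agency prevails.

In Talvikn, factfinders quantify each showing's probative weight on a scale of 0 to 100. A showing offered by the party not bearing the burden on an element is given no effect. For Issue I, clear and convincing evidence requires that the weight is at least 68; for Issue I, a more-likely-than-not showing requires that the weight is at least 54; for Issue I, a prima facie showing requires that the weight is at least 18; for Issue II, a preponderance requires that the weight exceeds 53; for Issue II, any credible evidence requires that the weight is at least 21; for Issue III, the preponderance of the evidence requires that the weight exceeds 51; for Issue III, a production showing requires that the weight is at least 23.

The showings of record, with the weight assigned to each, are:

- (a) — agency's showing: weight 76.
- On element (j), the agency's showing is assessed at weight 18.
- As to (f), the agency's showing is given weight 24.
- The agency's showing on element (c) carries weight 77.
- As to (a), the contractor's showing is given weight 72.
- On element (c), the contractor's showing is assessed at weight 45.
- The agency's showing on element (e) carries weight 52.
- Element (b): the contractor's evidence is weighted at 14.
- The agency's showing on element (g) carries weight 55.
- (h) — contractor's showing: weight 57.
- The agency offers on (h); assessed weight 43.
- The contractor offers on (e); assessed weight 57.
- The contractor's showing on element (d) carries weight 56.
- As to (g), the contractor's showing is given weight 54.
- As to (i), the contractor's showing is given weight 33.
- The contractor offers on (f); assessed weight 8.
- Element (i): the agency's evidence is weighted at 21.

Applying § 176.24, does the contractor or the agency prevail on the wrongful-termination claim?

— Issue I —
Stage I.1 — burden on contractor; standard: clear and convincing evidence (weight is at least 68).
    (a): 72 (agency's 76 disregarded) ≥ 68 [met]
  Stage I.1 is satisfied; the contractor continues to bear the burden.
Stage I.2 — burden on contractor; standard: a prima facie showing (weight is at least 18).
    (b): 14 < 18 [not met]
  The contractor does not carry Stage I.2.
So the agency prevails on this issue.
— Issue II —
Stage II.1 (contractor, a preponderance, weight exceeds 53): (d) 56 > 53 — meets; (e) 57 (agency's 52 disregarded) > 53 — meets.
  All elements met. The burden passes to the agency.
Stage II.2 (agency, any credible evidence, weight is at least 21): (f) 24 (contractor's 8 disregarded) ≥ 21 — meets.
  The agency carries the last stage.
All stages carried — the agency prevails on this issue.
— Issue III —
At Stage III.1 the contractor must meet the preponderance of the evidence (weight exceeds 51): on (g) the weight is 54 (the agency's 55 is given no effect), > 51, so (g) meets the standard; on (h) the weight is 57 (the agency's 43 is given no effect), > 51, so (h) meets the standard.
  Stage III.1 carried; the burden shifts to the agency.
At Stage III.2 the agency must meet a production showing (weight is at least 23): on (i) the weight is 21 (the contractor's 33 is given no effect), which does not reach 23, so (i) does not meet the standard; on (j) the weight is 18, which does not reach 23, so (j) does not meet the standard.
  Not every element is met, so the agency fails to carry Stage III.2.
The analysis ends at Stage III.2; the contractor prevails on this issue.
Per-issue: Issue I → agency; Issue II → agency; Issue III → contractor. The contractor must prevail on a majority of issues; overall, the agency prevails.

agency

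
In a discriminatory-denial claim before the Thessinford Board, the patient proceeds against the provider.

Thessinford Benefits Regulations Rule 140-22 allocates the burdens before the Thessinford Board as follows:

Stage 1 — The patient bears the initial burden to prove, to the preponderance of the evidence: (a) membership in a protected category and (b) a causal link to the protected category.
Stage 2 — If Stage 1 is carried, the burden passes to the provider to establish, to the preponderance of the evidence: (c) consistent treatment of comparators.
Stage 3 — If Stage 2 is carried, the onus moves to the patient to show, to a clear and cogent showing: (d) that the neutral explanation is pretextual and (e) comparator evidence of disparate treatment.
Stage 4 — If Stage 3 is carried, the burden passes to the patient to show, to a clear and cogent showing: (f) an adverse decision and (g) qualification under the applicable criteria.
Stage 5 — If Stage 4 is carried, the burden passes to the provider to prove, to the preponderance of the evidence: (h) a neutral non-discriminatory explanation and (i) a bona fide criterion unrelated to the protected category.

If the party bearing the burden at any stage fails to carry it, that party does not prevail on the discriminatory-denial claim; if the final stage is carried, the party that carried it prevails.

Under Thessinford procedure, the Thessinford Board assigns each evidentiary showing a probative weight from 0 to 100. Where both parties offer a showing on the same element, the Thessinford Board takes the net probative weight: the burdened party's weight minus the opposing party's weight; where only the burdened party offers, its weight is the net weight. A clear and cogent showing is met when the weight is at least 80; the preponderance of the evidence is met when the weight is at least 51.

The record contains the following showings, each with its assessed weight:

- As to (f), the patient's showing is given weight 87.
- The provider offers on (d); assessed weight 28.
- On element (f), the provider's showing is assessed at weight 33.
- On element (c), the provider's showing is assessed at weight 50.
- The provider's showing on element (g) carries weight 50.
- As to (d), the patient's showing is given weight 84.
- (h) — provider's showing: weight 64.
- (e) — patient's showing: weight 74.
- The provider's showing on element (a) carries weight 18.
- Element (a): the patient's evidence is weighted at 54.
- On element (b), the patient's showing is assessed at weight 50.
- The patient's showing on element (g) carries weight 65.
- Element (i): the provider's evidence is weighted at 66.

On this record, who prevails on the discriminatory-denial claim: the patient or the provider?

provider

Stage 1 (patient, the preponderance of the evidence, weight is at least 51): (a) net 54−18=36 < 51 — fails; (b) 50 < 51 — fails.
  The patient does not carry Stage 1.
The provider prevails.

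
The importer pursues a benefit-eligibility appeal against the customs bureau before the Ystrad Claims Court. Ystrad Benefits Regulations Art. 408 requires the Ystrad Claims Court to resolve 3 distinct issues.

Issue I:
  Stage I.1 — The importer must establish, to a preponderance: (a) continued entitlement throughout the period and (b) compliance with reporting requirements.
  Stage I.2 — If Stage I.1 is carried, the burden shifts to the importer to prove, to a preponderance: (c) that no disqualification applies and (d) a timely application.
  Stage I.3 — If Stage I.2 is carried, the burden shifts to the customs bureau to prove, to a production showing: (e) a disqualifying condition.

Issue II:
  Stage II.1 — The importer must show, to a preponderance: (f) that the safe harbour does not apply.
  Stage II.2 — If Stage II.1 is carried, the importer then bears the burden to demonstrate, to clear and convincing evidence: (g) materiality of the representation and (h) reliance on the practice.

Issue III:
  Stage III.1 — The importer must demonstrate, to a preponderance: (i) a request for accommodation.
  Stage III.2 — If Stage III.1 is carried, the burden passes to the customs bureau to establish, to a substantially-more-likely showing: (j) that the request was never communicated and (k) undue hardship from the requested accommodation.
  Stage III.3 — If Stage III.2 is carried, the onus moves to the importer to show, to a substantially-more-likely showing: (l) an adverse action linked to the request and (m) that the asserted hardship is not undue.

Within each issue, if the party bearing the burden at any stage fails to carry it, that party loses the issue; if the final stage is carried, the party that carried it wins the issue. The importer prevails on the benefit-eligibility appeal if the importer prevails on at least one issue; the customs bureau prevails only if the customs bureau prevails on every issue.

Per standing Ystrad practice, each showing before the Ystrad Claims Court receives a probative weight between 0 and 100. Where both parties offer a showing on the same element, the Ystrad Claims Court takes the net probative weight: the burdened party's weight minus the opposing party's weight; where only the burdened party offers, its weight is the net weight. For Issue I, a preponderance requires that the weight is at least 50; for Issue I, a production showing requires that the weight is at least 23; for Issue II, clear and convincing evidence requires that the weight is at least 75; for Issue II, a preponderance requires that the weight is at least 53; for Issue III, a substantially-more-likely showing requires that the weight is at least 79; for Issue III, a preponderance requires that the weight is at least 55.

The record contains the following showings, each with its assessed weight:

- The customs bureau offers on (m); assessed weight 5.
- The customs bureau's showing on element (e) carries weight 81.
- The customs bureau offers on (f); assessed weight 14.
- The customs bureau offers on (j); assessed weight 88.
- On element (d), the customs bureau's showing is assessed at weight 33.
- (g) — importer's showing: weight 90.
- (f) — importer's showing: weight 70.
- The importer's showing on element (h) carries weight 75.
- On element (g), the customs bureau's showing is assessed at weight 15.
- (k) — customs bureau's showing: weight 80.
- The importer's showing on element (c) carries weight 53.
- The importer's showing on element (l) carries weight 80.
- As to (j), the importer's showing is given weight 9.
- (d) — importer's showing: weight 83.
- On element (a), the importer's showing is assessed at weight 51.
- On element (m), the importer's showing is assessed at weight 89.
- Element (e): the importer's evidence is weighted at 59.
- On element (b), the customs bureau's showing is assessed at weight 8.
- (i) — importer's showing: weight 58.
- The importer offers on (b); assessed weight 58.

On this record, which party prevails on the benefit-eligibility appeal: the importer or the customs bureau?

importer

— Issue I —
Stage I.1 (importer, a preponderance, weight is at least 50): (a) 51 ≥ 50 — meets; (b) net 58−8=50 ≥ 50 — meets.
  All elements met. The importer retains the burden for Stage I.2.
Stage I.2 (importer, a preponderance, weight is at least 50): (c) 53 ≥ 50 — meets; (d) net 83−33=50 ≥ 50 — meets.
  The importer carries Stage I.2; the customs bureau now bears the burden.
Stage I.3 (customs bureau, a production showing, weight is at least 23): (e) net 81−59=22 < 23 — fails.
  The customs bureau does not carry Stage I.3.
The analysis ends at Stage I.3; the importer prevails on this issue.
— Issue II —
Stage II.1 — burden on importer; standard: a preponderance (weight is at least 53).
    (f): 70 − 14 = 56 ≥ 53 [met]
  All elements met. The importer retains the burden for Stage II.2.
Stage II.2 — burden on importer; standard: clear and convincing evidence (weight is at least 75).
    (g): 90 − 15 = 75 ≥ 75 [met]
    (h): 75 ≥ 75 [met]
  All elements met at the final stage.
With every stage satisfied, the importer prevails on this issue.
— Issue III —
At Stage III.1 the importer must meet a preponderance (weight is at least 55): on (i) the weight is 58, ≥ 55, so (i) meets the standard.
  The importer carries Stage III.1; the customs bureau now bears the burden.
At Stage III.2 the customs bureau must meet a substantially-more-likely showing (weight is at least 79): on (j) the weight is 88 less the opposing 9 gives net 79, which does reach 79, so (j) meets the standard; on (k) the weight is 80, which does reach 79, so (k) meets the standard.
  Stage III.2 carried; the burden shifts to the importer.
At Stage III.3 the importer must meet a substantially-more-likely showing (weight is at least 79): on (l) the weight is 80, which does reach 79, so (l) meets the standard; on (m) the weight is 89 less the opposing 5 gives net 84, ≥ 79, so (m) meets the standard.
  The importer carries the last stage.
All stages carried — the importer prevails on this issue.
Per-issue: Issue I → importer; Issue II → importer; Issue III → importer. The importer must prevail on at least one issue; overall, the importer prevails.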